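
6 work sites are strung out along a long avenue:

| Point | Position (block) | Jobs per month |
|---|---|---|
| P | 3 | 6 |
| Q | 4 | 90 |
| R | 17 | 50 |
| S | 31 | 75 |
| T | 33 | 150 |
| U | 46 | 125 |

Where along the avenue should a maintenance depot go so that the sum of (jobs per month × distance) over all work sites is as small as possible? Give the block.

For a sum of weighted absolute distances on a line, the optimum is the weighted median (not the mean). Total weight W = 496; half-weight = 248.
Sort by position and accumulate weight:
  block 3 (P, w=6) → cum 6
  block 4 (Q, w=90) → cum 96
  block 17 (R, w=50) → cum 146
  block 31 (S, w=75) → cum 221
  block 33 (T, w=150) → cum 371  ≥ 248 → median here
  block 46 (U, w=125) → cum 496
Optimal location: block 33.

x = 33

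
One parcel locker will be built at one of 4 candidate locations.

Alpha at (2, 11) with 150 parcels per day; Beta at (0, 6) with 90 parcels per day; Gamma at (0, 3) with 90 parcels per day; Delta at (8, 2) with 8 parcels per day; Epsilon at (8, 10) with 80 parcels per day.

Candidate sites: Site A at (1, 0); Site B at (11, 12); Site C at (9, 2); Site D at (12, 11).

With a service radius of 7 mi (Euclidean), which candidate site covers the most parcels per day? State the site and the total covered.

Coverage radius r = 7 mi; a point is covered iff (Δx)²+(Δy)² ≤ 7² = 49.
  Site A (1, 0): covers {Beta, Gamma} → 180
  Site B (11, 12): covers {Epsilon} → 80
  Site C (9, 2): covers {Delta} → 8
  Site D (12, 11): covers {Epsilon} → 80
Maximum coverage at Site A: 180 parcels per day.

Site A, covering 180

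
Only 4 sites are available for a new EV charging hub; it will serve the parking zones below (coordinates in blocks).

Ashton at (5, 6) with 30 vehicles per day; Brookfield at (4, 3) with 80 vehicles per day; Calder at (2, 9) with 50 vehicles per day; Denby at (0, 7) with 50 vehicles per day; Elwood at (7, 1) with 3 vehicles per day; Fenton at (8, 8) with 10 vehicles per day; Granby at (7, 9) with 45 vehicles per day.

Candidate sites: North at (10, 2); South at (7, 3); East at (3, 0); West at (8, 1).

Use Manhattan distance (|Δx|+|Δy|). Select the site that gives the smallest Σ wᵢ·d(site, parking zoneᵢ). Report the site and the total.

South, total 1826 blocks

Total weighted distance at each candidate:
  North (10, 2): total = 2872
  South (7, 3): total = 1826
  East (3, 0): total = 2290
  West (8, 1): total = 2598
Minimum is at South with total 1826 blocks.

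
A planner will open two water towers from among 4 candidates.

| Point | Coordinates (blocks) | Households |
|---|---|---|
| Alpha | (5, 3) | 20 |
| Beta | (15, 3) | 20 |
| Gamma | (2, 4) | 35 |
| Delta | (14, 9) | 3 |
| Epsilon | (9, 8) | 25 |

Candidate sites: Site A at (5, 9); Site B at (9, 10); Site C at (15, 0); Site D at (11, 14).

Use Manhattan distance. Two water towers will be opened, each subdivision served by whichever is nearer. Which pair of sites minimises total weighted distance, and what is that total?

{Site A, Site C}, total 612

Evaluate every pair (each demand assigned to the nearer of the two):
  {Site A, Site C}: total = 612
  {Site A, Site B}: total = 728
  {Site B, Site C}: total = 803
  {Site A, Site D}: total = 849
  {Site B, Site D}: total = 1003
  {Site C, Site D}: total = 1139
Best pair: {Site A, Site C} with total 612.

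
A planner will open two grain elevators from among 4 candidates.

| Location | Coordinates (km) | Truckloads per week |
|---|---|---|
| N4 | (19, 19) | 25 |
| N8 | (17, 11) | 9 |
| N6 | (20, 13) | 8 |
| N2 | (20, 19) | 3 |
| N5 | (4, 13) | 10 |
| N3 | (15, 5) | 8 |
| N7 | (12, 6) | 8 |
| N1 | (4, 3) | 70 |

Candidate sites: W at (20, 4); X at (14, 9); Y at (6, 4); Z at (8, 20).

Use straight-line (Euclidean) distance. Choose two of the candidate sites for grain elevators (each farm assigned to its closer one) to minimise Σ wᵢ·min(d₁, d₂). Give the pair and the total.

Evaluate every pair (each demand assigned to the nearer of the two):
  {X, Y}: total = 715.2
  {Y, Z}: total = 898.1
  {W, Y}: total = 901.5
  {X, Z}: total = 1360.0
  {W, X}: total = 1390.5
  {W, Z}: total = 1762.4
Best pair: {X, Y} with total 715.2.

{X, Y}, total 715.2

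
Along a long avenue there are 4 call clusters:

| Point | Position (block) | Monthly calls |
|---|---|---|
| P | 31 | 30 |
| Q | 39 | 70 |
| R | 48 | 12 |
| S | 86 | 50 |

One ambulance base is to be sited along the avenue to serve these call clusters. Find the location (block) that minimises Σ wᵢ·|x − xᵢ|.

For a sum of weighted absolute distances on a line, the optimum is the weighted median (not the mean). Total weight W = 162; half-weight = 81.
Sort by position and accumulate weight:
  block 31 (P, w=30) → cum 30
  block 39 (Q, w=70) → cum 100  ≥ 81 → median here
  block 48 (R, w=12) → cum 112
  block 86 (S, w=50) → cum 162
Optimal location: block 39.

x = 39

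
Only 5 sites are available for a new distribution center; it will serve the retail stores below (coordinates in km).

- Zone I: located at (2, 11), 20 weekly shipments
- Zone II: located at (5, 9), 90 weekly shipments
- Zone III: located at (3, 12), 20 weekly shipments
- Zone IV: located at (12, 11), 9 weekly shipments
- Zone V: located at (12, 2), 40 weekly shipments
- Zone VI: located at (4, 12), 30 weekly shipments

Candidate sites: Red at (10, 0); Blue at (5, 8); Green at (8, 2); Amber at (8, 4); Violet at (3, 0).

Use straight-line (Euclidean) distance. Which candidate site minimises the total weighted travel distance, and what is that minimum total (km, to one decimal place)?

Blue, total 825.3 km

Total weighted distance at each candidate:
  Red (10, 0): total = 2092.7
  Blue (5, 8): total = 825.3
  Green (8, 2): total = 1697.1
  Amber (8, 4): total = 1417.6
  Violet (3, 0): total = 2148.6
Minimum is at Blue with total 825.3 km.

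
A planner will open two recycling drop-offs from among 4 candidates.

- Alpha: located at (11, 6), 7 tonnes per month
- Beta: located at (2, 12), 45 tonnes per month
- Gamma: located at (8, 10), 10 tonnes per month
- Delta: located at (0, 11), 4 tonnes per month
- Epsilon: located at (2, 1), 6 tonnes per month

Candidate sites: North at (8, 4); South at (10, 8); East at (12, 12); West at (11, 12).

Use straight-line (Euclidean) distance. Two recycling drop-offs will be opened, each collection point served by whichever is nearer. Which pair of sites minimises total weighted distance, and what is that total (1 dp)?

{North, South}, total 528.4

Evaluate every pair (each demand assigned to the nearer of the two):
  {North, South}: total = 528.4
  {North, West}: total = 549.1
  {South, East}: total = 552.0
  {South, West}: total = 552.0
  {North, East}: total = 602.7
  {East, West}: total = 612.5
Best pair: {North, South} with total 528.4.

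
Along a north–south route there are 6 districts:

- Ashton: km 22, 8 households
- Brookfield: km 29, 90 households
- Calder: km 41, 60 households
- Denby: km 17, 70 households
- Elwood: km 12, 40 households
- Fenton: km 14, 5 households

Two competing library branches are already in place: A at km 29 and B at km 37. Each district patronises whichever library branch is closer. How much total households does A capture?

The indifferent point is the midpoint (29+37)/2 = 33; districts left of it (closer to A at 29) go to A, those right go to B.
  Elwood at 12 (w=40) → A
  Fenton at 14 (w=5) → A
  Denby at 17 (w=70) → A
  Ashton at 22 (w=8) → A
  Brookfield at 29 (w=90) → A
  Calder at 41 (w=60) → B
A captures 213; B captures 60.

213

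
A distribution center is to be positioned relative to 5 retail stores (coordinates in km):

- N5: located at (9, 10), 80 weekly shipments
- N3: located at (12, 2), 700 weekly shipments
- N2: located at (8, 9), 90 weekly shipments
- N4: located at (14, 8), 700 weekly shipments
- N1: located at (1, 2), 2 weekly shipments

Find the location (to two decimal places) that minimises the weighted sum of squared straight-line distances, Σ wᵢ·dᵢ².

(12.49, 5.48)

The minimiser of Σwᵢ‖p−pᵢ‖² is the weighted centroid p* = (Σwᵢpᵢ)/(Σwᵢ).
Σwᵢ = 1572.
Σwᵢxᵢ = 80·9 + 700·12 + 90·8 + 700·14 + 2·1 = 19642.
Σwᵢyᵢ = 80·10 + 700·2 + 90·9 + 700·8 + 2·2 = 8614.
x* = 19642/1572 = 12.49, y* = 8614/1572 = 5.48.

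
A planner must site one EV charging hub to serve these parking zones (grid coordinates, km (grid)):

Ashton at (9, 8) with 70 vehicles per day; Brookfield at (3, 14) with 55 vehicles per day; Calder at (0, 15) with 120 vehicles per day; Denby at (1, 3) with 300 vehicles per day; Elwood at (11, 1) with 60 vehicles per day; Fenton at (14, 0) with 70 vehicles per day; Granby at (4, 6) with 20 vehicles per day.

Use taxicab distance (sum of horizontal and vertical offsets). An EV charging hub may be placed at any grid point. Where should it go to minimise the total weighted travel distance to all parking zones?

Manhattan distance separates: Σwᵢ(|x−xᵢ|+|y−yᵢ|) = Σwᵢ|x−xᵢ| + Σwᵢ|y−yᵢ|, so x and y are optimised independently as 1-D weighted medians.
Total weight W = 695; half = 347.5.
x-coordinate, sorted with cumulative weight:
  x=0 (Calder, w=120) cum 120
  x=1 (Denby, w=300) cum 420  ← median
  x=3 (Brookfield, w=55) cum 475
  x=4 (Granby, w=20) cum 495
  x=9 (Ashton, w=70) cum 565
  x=11 (Elwood, w=60) cum 625
  x=14 (Fenton, w=70) cum 695
⇒ x* = 1
y-coordinate, sorted with cumulative weight:
  y=0 (Fenton, w=70) cum 70
  y=1 (Elwood, w=60) cum 130
  y=3 (Denby, w=300) cum 430  ← median
  y=6 (Granby, w=20) cum 450
  y=8 (Ashton, w=70) cum 520
  y=14 (Brookfield, w=55) cum 575
  y=15 (Calder, w=120) cum 695
⇒ y* = 3

(1, 3)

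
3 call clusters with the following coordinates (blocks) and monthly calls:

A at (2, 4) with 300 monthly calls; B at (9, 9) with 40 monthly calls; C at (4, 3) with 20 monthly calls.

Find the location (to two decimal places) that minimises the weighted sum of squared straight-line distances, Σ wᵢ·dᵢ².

The minimiser of Σwᵢ‖p−pᵢ‖² is the weighted centroid p* = (Σwᵢpᵢ)/(Σwᵢ).
Σwᵢ = 360.
Σwᵢxᵢ = 300·2 + 40·9 + 20·4 = 1040.
Σwᵢyᵢ = 300·4 + 40·9 + 20·3 = 1620.
x* = 1040/360 = 2.89, y* = 1620/360 = 4.50.

(2.89, 4.50)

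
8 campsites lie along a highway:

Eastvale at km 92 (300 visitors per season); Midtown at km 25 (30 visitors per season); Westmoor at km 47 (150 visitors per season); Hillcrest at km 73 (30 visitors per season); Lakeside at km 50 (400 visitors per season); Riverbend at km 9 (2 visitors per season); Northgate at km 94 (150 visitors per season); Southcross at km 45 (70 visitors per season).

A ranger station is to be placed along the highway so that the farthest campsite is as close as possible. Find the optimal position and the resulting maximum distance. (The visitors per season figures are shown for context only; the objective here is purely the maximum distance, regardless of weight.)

location 51.5, max distance 42.5

The 1-center on a line is the midpoint of the two extreme points: leftmost at 9, rightmost at 94.
Optimal location = (9 + 94)/2 = 51.5; maximum distance = (94 − 9)/2 = 42.5.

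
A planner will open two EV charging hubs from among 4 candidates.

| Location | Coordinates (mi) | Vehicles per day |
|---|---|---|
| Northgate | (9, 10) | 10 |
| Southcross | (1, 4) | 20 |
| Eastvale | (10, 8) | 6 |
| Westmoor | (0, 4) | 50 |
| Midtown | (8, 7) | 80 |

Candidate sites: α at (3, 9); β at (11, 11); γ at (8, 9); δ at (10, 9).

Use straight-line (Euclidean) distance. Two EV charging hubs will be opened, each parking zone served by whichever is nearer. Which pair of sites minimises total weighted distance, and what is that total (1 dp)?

Evaluate every pair (each demand assigned to the nearer of the two):
  {α, γ}: total = 586.8
  {α, δ}: total = 645.7
  {γ, δ}: total = 823.9
  {β, γ}: total = 831.3
  {α, β}: total = 840.6
  {β, δ}: total = 1011.3
Best pair: {α, γ} with total 586.8.

{α, γ}, total 586.8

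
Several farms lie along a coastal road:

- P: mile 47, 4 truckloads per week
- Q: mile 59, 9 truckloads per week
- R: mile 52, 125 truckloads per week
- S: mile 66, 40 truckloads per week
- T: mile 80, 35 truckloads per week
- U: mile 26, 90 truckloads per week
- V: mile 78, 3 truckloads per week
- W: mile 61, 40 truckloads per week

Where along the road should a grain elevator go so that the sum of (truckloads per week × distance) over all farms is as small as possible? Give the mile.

For a sum of weighted absolute distances on a line, the optimum is the weighted median (not the mean). Total weight W = 346; half-weight = 173.
Sort by position and accumulate weight:
  mile 26 (U, w=90) → cum 90
  mile 47 (P, w=4) → cum 94
  mile 52 (R, w=125) → cum 219  ≥ 173 → median here
  mile 59 (Q, w=9) → cum 228
  mile 61 (W, w=40) → cum 268
  mile 66 (S, w=40) → cum 308
  mile 78 (V, w=3) → cum 311
  mile 80 (T, w=35) → cum 346
Optimal location: mile 52.

x = 52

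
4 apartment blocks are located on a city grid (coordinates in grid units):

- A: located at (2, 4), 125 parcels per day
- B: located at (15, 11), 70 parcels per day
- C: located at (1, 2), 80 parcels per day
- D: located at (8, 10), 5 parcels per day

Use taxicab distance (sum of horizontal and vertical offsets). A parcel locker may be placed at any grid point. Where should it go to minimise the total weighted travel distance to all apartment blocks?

(2, 4)

Manhattan distance separates: Σwᵢ(|x−xᵢ|+|y−yᵢ|) = Σwᵢ|x−xᵢ| + Σwᵢ|y−yᵢ|, so x and y are optimised independently as 1-D weighted medians.
Total weight W = 280; half = 140.
x-coordinate, sorted with cumulative weight:
  x=1 (C, w=80) cum 80
  x=2 (A, w=125) cum 205  ← median
  x=8 (D, w=5) cum 210
  x=15 (B, w=70) cum 280
⇒ x* = 2
y-coordinate, sorted with cumulative weight:
  y=2 (C, w=80) cum 80
  y=4 (A, w=125) cum 205  ← median
  y=10 (D, w=5) cum 210
  y=11 (B, w=70) cum 280
⇒ y* = 4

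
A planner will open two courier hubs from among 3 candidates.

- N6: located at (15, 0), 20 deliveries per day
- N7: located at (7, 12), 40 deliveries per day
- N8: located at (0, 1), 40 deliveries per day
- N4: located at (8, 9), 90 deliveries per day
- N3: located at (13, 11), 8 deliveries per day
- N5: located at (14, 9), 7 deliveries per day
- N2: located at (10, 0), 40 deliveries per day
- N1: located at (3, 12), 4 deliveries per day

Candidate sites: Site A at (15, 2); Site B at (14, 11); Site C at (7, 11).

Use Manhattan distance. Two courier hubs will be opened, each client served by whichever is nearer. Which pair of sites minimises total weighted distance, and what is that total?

Evaluate every pair (each demand assigned to the nearer of the two):
  {Site A, Site C}: total = 1394
  {Site B, Site C}: total = 1832
  {Site A, Site B}: total = 2070
Best pair: {Site A, Site C} with total 1394.

{Site A, Site C}, total 1394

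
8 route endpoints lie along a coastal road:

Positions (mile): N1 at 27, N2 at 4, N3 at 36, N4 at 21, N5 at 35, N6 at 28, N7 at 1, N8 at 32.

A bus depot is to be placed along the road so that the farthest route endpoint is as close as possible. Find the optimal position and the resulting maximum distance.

The 1-center on a line is the midpoint of the two extreme points: leftmost at 1, rightmost at 36.
Optimal location = (1 + 36)/2 = 18.5; maximum distance = (36 − 1)/2 = 17.5.

location 18.5, max distance 17.5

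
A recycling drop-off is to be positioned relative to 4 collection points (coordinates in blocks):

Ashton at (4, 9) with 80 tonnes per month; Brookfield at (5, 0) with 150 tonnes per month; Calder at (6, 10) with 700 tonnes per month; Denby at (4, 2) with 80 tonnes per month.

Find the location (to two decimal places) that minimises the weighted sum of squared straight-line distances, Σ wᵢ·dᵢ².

The minimiser of Σwᵢ‖p−pᵢ‖² is the weighted centroid p* = (Σwᵢpᵢ)/(Σwᵢ).
Σwᵢ = 1010.
Σwᵢxᵢ = 80·4 + 150·5 + 700·6 + 80·4 = 5590.
Σwᵢyᵢ = 80·9 + 150·0 + 700·10 + 80·2 = 7880.
x* = 5590/1010 = 5.53, y* = 7880/1010 = 7.80.

(5.53, 7.80)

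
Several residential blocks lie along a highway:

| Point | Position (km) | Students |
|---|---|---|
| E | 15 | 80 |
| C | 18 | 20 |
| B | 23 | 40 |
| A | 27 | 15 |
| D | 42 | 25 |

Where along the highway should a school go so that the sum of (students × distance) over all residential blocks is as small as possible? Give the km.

x = 18

For a sum of weighted absolute distances on a line, the optimum is the weighted median (not the mean). Total weight W = 180; half-weight = 90.
Sort by position and accumulate weight:
  km 15 (E, w=80) → cum 80
  km 18 (C, w=20) → cum 100  ≥ 90 → median here
  km 23 (B, w=40) → cum 140
  km 27 (A, w=15) → cum 155
  km 42 (D, w=25) → cum 180
Optimal location: km 18.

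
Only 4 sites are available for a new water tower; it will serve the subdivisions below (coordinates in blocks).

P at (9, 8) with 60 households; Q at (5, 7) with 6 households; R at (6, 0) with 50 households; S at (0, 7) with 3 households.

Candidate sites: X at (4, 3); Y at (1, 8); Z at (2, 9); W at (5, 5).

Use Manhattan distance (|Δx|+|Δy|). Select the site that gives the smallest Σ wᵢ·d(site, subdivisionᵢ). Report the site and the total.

W, total 753 blocks

Total weighted distance at each candidate:
  X (4, 3): total = 904
  Y (1, 8): total = 1166
  Z (2, 9): total = 1172
  W (5, 5): total = 753
Minimum is at W with total 753 blocks.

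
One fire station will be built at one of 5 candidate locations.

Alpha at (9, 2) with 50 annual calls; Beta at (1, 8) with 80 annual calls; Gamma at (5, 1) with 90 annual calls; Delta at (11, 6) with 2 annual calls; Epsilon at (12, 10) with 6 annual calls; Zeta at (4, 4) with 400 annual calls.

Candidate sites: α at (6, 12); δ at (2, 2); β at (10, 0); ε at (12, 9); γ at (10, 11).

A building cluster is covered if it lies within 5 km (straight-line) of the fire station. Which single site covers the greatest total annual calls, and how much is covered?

δ, covering 490

Coverage radius r = 5 km; a point is covered iff (Δx)²+(Δy)² ≤ 5² = 25.
  α (6, 12): covers {none} → 0
  δ (2, 2): covers {Gamma, Zeta} → 490
  β (10, 0): covers {Alpha} → 50
  ε (12, 9): covers {Delta, Epsilon} → 8
  γ (10, 11): covers {Epsilon} → 6
Maximum coverage at δ: 490 annual calls.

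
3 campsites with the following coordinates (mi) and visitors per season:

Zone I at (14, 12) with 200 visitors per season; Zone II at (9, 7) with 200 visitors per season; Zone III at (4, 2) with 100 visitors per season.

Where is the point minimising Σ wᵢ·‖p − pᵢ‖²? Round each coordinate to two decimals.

The minimiser of Σwᵢ‖p−pᵢ‖² is the weighted centroid p* = (Σwᵢpᵢ)/(Σwᵢ).
Σwᵢ = 500.
Σwᵢxᵢ = 200·14 + 200·9 + 100·4 = 5000.
Σwᵢyᵢ = 200·12 + 200·7 + 100·2 = 4000.
x* = 5000/500 = 10.00, y* = 4000/500 = 8.00.

(10.00, 8.00)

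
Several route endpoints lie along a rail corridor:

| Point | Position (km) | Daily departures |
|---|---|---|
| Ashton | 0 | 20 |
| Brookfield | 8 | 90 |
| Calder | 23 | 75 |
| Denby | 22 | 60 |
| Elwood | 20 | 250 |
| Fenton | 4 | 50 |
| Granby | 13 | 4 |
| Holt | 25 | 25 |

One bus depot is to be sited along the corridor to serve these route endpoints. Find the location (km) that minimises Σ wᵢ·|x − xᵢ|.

For a sum of weighted absolute distances on a line, the optimum is the weighted median (not the mean). Total weight W = 574; half-weight = 287.
Sort by position and accumulate weight:
  km 0 (Ashton, w=20) → cum 20
  km 4 (Fenton, w=50) → cum 70
  km 8 (Brookfield, w=90) → cum 160
  km 13 (Granby, w=4) → cum 164
  km 20 (Elwood, w=250) → cum 414  ≥ 287 → median here
  km 22 (Denby, w=60) → cum 474
  km 23 (Calder, w=75) → cum 549
  km 25 (Holt, w=25) → cum 574
Optimal location: km 20.

x = 20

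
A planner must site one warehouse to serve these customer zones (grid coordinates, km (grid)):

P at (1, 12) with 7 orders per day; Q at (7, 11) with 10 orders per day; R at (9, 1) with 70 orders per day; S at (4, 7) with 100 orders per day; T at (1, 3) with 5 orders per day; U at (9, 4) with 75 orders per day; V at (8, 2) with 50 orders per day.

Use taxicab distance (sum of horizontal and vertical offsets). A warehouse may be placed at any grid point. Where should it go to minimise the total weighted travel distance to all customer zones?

(8, 4)

Manhattan distance separates: Σwᵢ(|x−xᵢ|+|y−yᵢ|) = Σwᵢ|x−xᵢ| + Σwᵢ|y−yᵢ|, so x and y are optimised independently as 1-D weighted medians.
Total weight W = 317; half = 158.5.
x-coordinate, sorted with cumulative weight:
  x=1 (P, w=7) cum 7
  x=1 (T, w=5) cum 12
  x=4 (S, w=100) cum 112
  x=7 (Q, w=10) cum 122
  x=8 (V, w=50) cum 172  ← median
  x=9 (R, w=70) cum 242
  x=9 (U, w=75) cum 317
⇒ x* = 8
y-coordinate, sorted with cumulative weight:
  y=1 (R, w=70) cum 70
  y=2 (V, w=50) cum 120
  y=3 (T, w=5) cum 125
  y=4 (U, w=75) cum 200  ← median
  y=7 (S, w=100) cum 300
  y=11 (Q, w=10) cum 310
  y=12 (P, w=7) cum 317
⇒ y* = 4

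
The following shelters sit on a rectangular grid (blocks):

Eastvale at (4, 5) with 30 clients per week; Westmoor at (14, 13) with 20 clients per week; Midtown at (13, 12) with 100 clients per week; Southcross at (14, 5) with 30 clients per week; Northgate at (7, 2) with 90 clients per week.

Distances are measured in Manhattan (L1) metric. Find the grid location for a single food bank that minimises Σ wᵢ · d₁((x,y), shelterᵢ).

(13, 5)

Manhattan distance separates: Σwᵢ(|x−xᵢ|+|y−yᵢ|) = Σwᵢ|x−xᵢ| + Σwᵢ|y−yᵢ|, so x and y are optimised independently as 1-D weighted medians.
Total weight W = 270; half = 135.
x-coordinate, sorted with cumulative weight:
  x=4 (Eastvale, w=30) cum 30
  x=7 (Northgate, w=90) cum 120
  x=13 (Midtown, w=100) cum 220  ← median
  x=14 (Westmoor, w=20) cum 240
  x=14 (Southcross, w=30) cum 270
⇒ x* = 13
y-coordinate, sorted with cumulative weight:
  y=2 (Northgate, w=90) cum 90
  y=5 (Eastvale, w=30) cum 120
  y=5 (Southcross, w=30) cum 150  ← median
  y=12 (Midtown, w=100) cum 250
  y=13 (Westmoor, w=20) cum 270
⇒ y* = 5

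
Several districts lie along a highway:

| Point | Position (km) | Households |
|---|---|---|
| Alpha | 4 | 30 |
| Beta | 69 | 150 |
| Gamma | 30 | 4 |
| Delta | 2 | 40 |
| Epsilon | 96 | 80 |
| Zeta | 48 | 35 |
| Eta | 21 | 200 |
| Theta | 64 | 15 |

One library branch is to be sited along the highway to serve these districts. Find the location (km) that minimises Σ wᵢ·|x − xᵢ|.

x = 48

For a sum of weighted absolute distances on a line, the optimum is the weighted median (not the mean). Total weight W = 554; half-weight = 277.
Sort by position and accumulate weight:
  km 2 (Delta, w=40) → cum 40
  km 4 (Alpha, w=30) → cum 70
  km 21 (Eta, w=200) → cum 270
  km 30 (Gamma, w=4) → cum 274
  km 48 (Zeta, w=35) → cum 309  ≥ 277 → median here
  km 64 (Theta, w=15) → cum 324
  km 69 (Beta, w=150) → cum 474
  km 96 (Epsilon, w=80) → cum 554
Optimal location: km 48.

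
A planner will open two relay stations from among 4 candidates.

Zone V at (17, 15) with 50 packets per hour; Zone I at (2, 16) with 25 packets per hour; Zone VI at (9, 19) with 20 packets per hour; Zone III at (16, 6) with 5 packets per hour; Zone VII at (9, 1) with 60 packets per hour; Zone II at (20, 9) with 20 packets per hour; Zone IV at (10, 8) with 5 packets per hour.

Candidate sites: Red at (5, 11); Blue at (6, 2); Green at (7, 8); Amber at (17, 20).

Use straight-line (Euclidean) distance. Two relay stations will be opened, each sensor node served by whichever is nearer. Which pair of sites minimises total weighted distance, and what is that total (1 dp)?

Evaluate every pair (each demand assigned to the nearer of the two):
  {Blue, Amber}: total = 1282.9
  {Green, Amber}: total = 1373.0
  {Red, Amber}: total = 1520.8
  {Red, Blue}: total = 1532.5
  {Blue, Green}: total = 1581.4
  {Red, Green}: total = 1693.7
Best pair: {Blue, Amber} with total 1282.9.

{Blue, Amber}, total 1282.9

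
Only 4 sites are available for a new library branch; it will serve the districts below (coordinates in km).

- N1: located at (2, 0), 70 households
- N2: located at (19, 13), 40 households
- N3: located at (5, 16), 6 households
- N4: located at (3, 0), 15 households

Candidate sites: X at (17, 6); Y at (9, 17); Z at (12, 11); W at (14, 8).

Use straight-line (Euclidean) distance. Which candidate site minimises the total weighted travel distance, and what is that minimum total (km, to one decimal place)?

W, total 1568.7 km

Total weighted distance at each candidate:
  X (17, 6): total = 1744.3
  Y (9, 17): total = 2012.9
  Z (12, 11): total = 1596.6
  W (14, 8): total = 1568.7
Minimum is at W with total 1568.7 km.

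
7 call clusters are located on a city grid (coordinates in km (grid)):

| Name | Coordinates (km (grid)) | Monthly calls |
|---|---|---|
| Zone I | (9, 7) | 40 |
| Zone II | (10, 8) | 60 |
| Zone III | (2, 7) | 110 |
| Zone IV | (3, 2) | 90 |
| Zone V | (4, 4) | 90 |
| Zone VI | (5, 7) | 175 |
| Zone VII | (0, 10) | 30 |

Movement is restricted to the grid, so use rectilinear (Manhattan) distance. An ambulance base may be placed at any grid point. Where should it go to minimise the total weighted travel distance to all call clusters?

(4, 7)

Manhattan distance separates: Σwᵢ(|x−xᵢ|+|y−yᵢ|) = Σwᵢ|x−xᵢ| + Σwᵢ|y−yᵢ|, so x and y are optimised independently as 1-D weighted medians.
Total weight W = 595; half = 297.5.
x-coordinate, sorted with cumulative weight:
  x=0 (Zone VII, w=30) cum 30
  x=2 (Zone III, w=110) cum 140
  x=3 (Zone IV, w=90) cum 230
  x=4 (Zone V, w=90) cum 320  ← median
  x=5 (Zone VI, w=175) cum 495
  x=9 (Zone I, w=40) cum 535
  x=10 (Zone II, w=60) cum 595
⇒ x* = 4
y-coordinate, sorted with cumulative weight:
  y=2 (Zone IV, w=90) cum 90
  y=4 (Zone V, w=90) cum 180
  y=7 (Zone I, w=40) cum 220
  y=7 (Zone III, w=110) cum 330  ← median
  y=7 (Zone VI, w=175) cum 505
  y=8 (Zone II, w=60) cum 565
  y=10 (Zone VII, w=30) cum 595
⇒ y* = 7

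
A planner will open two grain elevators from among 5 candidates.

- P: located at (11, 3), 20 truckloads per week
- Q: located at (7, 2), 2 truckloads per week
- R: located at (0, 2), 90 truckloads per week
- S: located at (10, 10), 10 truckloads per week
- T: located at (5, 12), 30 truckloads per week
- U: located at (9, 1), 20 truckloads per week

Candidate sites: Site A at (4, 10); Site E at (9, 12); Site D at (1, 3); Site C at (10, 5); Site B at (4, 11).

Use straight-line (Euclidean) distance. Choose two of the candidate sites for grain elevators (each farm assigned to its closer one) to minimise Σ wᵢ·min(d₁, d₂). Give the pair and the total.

Evaluate every pair (each demand assigned to the nearer of the two):
  {Site D, Site C}: total = 571.0
  {Site D, Site B}: total = 607.6
  {Site A, Site D}: total = 629.4
  {Site E, Site D}: total = 631.1
  {Site A, Site C}: total = 1057.7
  {Site C, Site B}: total = 1114.5
  {Site E, Site C}: total = 1217.7
  {Site A, Site E}: total = 1301.8
  {Site A, Site B}: total = 1328.4
  {Site E, Site B}: total = 1374.5
Best pair: {Site D, Site C} with total 571.0.

{Site D, Site C}, total 571.0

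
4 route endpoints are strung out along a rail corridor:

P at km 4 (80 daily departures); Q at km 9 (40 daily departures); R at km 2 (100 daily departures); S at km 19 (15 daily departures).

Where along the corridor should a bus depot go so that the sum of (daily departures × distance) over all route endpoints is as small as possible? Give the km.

For a sum of weighted absolute distances on a line, the optimum is the weighted median (not the mean). Total weight W = 235; half-weight = 117.5.
Sort by position and accumulate weight:
  km 2 (R, w=100) → cum 100
  km 4 (P, w=80) → cum 180  ≥ 117.5 → median here
  km 9 (Q, w=40) → cum 220
  km 19 (S, w=15) → cum 235
Optimal location: km 4.

x = 4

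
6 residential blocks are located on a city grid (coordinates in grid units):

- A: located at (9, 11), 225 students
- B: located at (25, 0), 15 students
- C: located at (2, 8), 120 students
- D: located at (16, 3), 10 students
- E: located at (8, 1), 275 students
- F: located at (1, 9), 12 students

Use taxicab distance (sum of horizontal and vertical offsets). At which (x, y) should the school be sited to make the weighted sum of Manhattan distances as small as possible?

Manhattan distance separates: Σwᵢ(|x−xᵢ|+|y−yᵢ|) = Σwᵢ|x−xᵢ| + Σwᵢ|y−yᵢ|, so x and y are optimised independently as 1-D weighted medians.
Total weight W = 657; half = 328.5.
x-coordinate, sorted with cumulative weight:
  x=1 (F, w=12) cum 12
  x=2 (C, w=120) cum 132
  x=8 (E, w=275) cum 407  ← median
  x=9 (A, w=225) cum 632
  x=16 (D, w=10) cum 642
  x=25 (B, w=15) cum 657
⇒ x* = 8
y-coordinate, sorted with cumulative weight:
  y=0 (B, w=15) cum 15
  y=1 (E, w=275) cum 290
  y=3 (D, w=10) cum 300
  y=8 (C, w=120) cum 420  ← median
  y=9 (F, w=12) cum 432
  y=11 (A, w=225) cum 657
⇒ y* = 8

(8, 8)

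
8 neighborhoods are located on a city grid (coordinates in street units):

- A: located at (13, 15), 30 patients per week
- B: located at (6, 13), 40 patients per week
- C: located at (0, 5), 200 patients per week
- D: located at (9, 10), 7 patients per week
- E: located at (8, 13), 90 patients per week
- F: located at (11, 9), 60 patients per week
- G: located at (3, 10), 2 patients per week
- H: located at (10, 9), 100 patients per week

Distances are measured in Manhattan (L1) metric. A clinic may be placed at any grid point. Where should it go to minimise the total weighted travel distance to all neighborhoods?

(8, 9)

Manhattan distance separates: Σwᵢ(|x−xᵢ|+|y−yᵢ|) = Σwᵢ|x−xᵢ| + Σwᵢ|y−yᵢ|, so x and y are optimised independently as 1-D weighted medians.
Total weight W = 529; half = 264.5.
x-coordinate, sorted with cumulative weight:
  x=0 (C, w=200) cum 200
  x=3 (G, w=2) cum 202
  x=6 (B, w=40) cum 242
  x=8 (E, w=90) cum 332  ← median
  x=9 (D, w=7) cum 339
  x=10 (H, w=100) cum 439
  x=11 (F, w=60) cum 499
  x=13 (A, w=30) cum 529
⇒ x* = 8
y-coordinate, sorted with cumulative weight:
  y=5 (C, w=200) cum 200
  y=9 (F, w=60) cum 260
  y=9 (H, w=100) cum 360  ← median
  y=10 (D, w=7) cum 367
  y=10 (G, w=2) cum 369
  y=13 (B, w=40) cum 409
  y=13 (E, w=90) cum 499
  y=15 (A, w=30) cum 529
⇒ y* = 9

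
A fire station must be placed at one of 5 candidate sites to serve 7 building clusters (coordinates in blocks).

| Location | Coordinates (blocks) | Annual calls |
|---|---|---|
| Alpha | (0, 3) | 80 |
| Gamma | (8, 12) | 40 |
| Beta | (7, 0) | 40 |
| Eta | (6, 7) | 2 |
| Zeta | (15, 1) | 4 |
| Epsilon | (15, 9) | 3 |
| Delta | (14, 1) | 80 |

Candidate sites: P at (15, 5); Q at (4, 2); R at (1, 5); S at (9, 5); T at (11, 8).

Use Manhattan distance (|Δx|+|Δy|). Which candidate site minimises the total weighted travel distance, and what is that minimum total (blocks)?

Q, total 2156 blocks

Total weighted distance at each candidate:
  P (15, 5): total = 2890
  Q (4, 2): total = 2156
  R (1, 5): total = 2740
  S (9, 5): total = 2280
  T (11, 8): total = 2911
Minimum is at Q with total 2156 blocks.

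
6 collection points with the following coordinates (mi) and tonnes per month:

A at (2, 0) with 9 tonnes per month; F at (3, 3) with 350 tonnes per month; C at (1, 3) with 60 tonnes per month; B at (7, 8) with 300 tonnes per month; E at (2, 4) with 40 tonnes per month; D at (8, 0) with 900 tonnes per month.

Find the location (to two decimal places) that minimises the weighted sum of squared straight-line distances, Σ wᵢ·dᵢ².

(6.33, 2.28)

The minimiser of Σwᵢ‖p−pᵢ‖² is the weighted centroid p* = (Σwᵢpᵢ)/(Σwᵢ).
Σwᵢ = 1659.
Σwᵢxᵢ = 9·2 + 350·3 + 60·1 + 300·7 + 40·2 + 900·8 = 10508.
Σwᵢyᵢ = 9·0 + 350·3 + 60·3 + 300·8 + 40·4 + 900·0 = 3790.
x* = 10508/1659 = 6.33, y* = 3790/1659 = 2.28.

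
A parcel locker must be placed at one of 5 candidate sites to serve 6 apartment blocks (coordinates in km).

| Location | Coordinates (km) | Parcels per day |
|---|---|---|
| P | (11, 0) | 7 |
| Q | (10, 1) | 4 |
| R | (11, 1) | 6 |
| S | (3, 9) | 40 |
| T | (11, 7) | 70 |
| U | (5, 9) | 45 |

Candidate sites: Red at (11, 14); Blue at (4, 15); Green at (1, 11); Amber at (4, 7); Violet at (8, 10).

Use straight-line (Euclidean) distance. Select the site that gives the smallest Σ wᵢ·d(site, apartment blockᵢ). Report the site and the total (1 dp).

Violet, total 810.1 km

Total weighted distance at each candidate:
  Red (11, 14): total = 1447.0
  Blue (4, 15): total = 1531.9
  Green (1, 11): total = 1311.0
  Amber (4, 7): total = 838.6
  Violet (8, 10): total = 810.1
Minimum is at Violet with total 810.1 km.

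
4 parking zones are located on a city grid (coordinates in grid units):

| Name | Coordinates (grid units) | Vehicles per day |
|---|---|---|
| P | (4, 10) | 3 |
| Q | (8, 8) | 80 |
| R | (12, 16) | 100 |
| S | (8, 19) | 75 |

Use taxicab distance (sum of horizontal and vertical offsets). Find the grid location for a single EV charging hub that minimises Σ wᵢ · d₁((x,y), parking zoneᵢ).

Manhattan distance separates: Σwᵢ(|x−xᵢ|+|y−yᵢ|) = Σwᵢ|x−xᵢ| + Σwᵢ|y−yᵢ|, so x and y are optimised independently as 1-D weighted medians.
Total weight W = 258; half = 129.
x-coordinate, sorted with cumulative weight:
  x=4 (P, w=3) cum 3
  x=8 (Q, w=80) cum 83
  x=8 (S, w=75) cum 158  ← median
  x=12 (R, w=100) cum 258
⇒ x* = 8
y-coordinate, sorted with cumulative weight:
  y=8 (Q, w=80) cum 80
  y=10 (P, w=3) cum 83
  y=16 (R, w=100) cum 183  ← median
  y=19 (S, w=75) cum 258
⇒ y* = 16

(8, 16)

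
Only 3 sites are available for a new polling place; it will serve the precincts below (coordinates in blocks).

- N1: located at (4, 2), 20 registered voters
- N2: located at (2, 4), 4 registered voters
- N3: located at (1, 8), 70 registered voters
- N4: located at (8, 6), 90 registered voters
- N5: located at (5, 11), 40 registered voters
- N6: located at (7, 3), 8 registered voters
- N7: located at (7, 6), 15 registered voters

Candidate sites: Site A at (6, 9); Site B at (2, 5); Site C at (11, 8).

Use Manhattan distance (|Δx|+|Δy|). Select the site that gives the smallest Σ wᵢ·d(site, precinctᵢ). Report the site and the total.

Site A, total 1322 blocks

Total weighted distance at each candidate:
  Site A (6, 9): total = 1322
  Site B (2, 5): total = 1520
  Site C (11, 8): total = 1984
Minimum is at Site A with total 1322 blocks.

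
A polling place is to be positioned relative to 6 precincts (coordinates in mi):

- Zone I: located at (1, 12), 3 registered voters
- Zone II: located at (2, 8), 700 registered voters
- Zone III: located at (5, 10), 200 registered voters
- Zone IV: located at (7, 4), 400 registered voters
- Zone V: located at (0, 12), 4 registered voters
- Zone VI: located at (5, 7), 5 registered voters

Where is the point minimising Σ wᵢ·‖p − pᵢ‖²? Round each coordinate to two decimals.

(3.98, 7.10)

The minimiser of Σwᵢ‖p−pᵢ‖² is the weighted centroid p* = (Σwᵢpᵢ)/(Σwᵢ).
Σwᵢ = 1312.
Σwᵢxᵢ = 3·1 + 700·2 + 200·5 + 400·7 + 4·0 + 5·5 = 5228.
Σwᵢyᵢ = 3·12 + 700·8 + 200·10 + 400·4 + 4·12 + 5·7 = 9319.
x* = 5228/1312 = 3.98, y* = 9319/1312 = 7.10.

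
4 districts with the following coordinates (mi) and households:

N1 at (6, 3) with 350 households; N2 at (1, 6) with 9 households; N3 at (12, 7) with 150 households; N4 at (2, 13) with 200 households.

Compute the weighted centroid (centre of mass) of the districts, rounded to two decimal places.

The minimiser of Σwᵢ‖p−pᵢ‖² is the weighted centroid p* = (Σwᵢpᵢ)/(Σwᵢ).
Σwᵢ = 709.
Σwᵢxᵢ = 350·6 + 9·1 + 150·12 + 200·2 = 4309.
Σwᵢyᵢ = 350·3 + 9·6 + 150·7 + 200·13 = 4754.
x* = 4309/709 = 6.08, y* = 4754/709 = 6.71.

(6.08, 6.71)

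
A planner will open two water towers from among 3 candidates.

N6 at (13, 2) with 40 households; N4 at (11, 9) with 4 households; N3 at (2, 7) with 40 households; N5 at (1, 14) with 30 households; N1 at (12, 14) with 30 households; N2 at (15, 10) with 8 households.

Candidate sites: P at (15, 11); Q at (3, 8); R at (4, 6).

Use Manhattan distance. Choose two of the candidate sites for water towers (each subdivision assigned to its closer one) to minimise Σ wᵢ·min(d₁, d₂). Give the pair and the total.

Evaluate every pair (each demand assigned to the nearer of the two):
  {P, Q}: total = 972
  {P, R}: total = 1102
  {Q, R}: total = 1438
Best pair: {P, Q} with total 972.

{P, Q}, total 972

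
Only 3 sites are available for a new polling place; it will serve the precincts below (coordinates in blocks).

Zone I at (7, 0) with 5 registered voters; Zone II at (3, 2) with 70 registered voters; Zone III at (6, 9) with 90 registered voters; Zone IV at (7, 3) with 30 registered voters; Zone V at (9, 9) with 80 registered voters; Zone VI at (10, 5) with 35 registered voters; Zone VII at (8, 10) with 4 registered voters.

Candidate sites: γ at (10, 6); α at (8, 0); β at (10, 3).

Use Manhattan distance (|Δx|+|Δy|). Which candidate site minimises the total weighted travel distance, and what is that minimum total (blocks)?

γ, total 2004 blocks

Total weighted distance at each candidate:
  γ (10, 6): total = 2004
  α (8, 0): total = 2690
  β (10, 3): total = 2246
Minimum is at γ with total 2004 blocks.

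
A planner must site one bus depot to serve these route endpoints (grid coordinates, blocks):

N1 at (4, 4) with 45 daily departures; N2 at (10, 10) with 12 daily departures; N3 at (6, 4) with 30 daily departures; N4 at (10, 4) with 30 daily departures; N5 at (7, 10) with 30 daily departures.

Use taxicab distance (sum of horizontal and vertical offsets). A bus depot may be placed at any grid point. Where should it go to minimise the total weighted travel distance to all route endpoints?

(6, 4)

Manhattan distance separates: Σwᵢ(|x−xᵢ|+|y−yᵢ|) = Σwᵢ|x−xᵢ| + Σwᵢ|y−yᵢ|, so x and y are optimised independently as 1-D weighted medians.
Total weight W = 147; half = 73.5.
x-coordinate, sorted with cumulative weight:
  x=4 (N1, w=45) cum 45
  x=6 (N3, w=30) cum 75  ← median
  x=7 (N5, w=30) cum 105
  x=10 (N2, w=12) cum 117
  x=10 (N4, w=30) cum 147
⇒ x* = 6
y-coordinate, sorted with cumulative weight:
  y=4 (N1, w=45) cum 45
  y=4 (N3, w=30) cum 75  ← median
  y=4 (N4, w=30) cum 105
  y=10 (N2, w=12) cum 117
  y=10 (N5, w=30) cum 147
⇒ y* = 4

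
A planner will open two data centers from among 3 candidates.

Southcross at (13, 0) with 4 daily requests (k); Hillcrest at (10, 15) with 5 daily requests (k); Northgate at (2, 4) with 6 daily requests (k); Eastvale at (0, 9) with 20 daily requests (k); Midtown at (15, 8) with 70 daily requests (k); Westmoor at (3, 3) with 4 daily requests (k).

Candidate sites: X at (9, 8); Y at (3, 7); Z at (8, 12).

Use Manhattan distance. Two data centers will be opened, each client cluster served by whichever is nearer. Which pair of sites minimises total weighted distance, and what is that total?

Evaluate every pair (each demand assigned to the nearer of the two):
  {X, Y}: total = 648
  {X, Z}: total = 803
  {Y, Z}: total = 1003
Best pair: {X, Y} with total 648.

{X, Y}, total 648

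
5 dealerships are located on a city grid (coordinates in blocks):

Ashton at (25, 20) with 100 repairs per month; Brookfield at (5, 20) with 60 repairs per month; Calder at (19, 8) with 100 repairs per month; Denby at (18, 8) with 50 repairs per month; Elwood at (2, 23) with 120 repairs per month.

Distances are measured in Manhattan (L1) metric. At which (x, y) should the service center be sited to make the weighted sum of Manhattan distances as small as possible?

(18, 20)

Manhattan distance separates: Σwᵢ(|x−xᵢ|+|y−yᵢ|) = Σwᵢ|x−xᵢ| + Σwᵢ|y−yᵢ|, so x and y are optimised independently as 1-D weighted medians.
Total weight W = 430; half = 215.
x-coordinate, sorted with cumulative weight:
  x=2 (Elwood, w=120) cum 120
  x=5 (Brookfield, w=60) cum 180
  x=18 (Denby, w=50) cum 230  ← median
  x=19 (Calder, w=100) cum 330
  x=25 (Ashton, w=100) cum 430
⇒ x* = 18
y-coordinate, sorted with cumulative weight:
  y=8 (Calder, w=100) cum 100
  y=8 (Denby, w=50) cum 150
  y=20 (Ashton, w=100) cum 250  ← median
  y=20 (Brookfield, w=60) cum 310
  y=23 (Elwood, w=120) cum 430
⇒ y* = 20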